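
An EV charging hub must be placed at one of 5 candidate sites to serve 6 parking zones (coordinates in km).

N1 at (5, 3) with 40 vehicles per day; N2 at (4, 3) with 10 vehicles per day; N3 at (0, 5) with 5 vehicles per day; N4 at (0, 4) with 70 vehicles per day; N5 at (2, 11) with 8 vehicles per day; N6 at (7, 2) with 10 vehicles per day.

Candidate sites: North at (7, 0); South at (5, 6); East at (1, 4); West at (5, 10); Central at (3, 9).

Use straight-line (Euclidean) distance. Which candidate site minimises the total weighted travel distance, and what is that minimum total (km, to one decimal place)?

Total weighted distance at each candidate:
  North (7, 0): total = 910.7
  South (5, 6): total = 645.4
  East (1, 4): total = 393.4
  West (5, 10): total = 1040.5
  Central (3, 9): total = 845.5
Minimum is at East with total 393.4 km.

East, total 393.4 km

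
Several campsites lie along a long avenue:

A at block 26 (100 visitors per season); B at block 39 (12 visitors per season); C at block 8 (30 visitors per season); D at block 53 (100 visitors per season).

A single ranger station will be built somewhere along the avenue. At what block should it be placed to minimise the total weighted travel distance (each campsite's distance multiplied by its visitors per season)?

x = 26

For a sum of weighted absolute distances on a line, the optimum is the weighted median (not the mean). Total weight W = 242; half-weight = 121.
Sort by position and accumulate weight:
  block 8 (C, w=30) → cum 30
  block 26 (A, w=100) → cum 130  ≥ 121 → median here
  block 39 (B, w=12) → cum 142
  block 53 (D, w=100) → cum 242
Optimal location: block 26.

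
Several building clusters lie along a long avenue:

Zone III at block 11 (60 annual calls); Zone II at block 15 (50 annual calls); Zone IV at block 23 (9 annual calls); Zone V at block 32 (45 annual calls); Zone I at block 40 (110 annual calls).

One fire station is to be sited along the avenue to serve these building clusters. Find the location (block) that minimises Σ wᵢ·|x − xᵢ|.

For a sum of weighted absolute distances on a line, the optimum is the weighted median (not the mean). Total weight W = 274; half-weight = 137.
Sort by position and accumulate weight:
  block 11 (Zone III, w=60) → cum 60
  block 15 (Zone II, w=50) → cum 110
  block 23 (Zone IV, w=9) → cum 119
  block 32 (Zone V, w=45) → cum 164  ≥ 137 → median here
  block 40 (Zone I, w=110) → cum 274
Optimal location: block 32.

x = 32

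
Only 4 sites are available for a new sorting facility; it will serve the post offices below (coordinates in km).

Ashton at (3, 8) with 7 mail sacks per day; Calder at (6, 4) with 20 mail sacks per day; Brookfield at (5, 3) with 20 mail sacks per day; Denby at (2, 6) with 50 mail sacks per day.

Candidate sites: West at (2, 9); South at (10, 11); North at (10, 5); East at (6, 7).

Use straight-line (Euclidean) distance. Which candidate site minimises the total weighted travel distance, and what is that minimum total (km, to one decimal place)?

Total weighted distance at each candidate:
  West (2, 9): total = 422.1
  South (10, 11): total = 874.9
  North (10, 5): total = 646.6
  East (6, 7): total = 370.8
Minimum is at East with total 370.8 km.

East, total 370.8 km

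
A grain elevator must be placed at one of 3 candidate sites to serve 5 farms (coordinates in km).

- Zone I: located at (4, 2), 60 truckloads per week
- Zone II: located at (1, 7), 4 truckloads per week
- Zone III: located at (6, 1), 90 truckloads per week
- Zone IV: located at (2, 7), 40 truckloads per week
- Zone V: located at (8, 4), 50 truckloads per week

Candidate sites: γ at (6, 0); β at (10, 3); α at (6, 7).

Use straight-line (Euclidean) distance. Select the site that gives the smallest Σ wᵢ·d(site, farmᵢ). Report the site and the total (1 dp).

γ, total 840.2 km

Total weighted distance at each candidate:
  γ (6, 0): total = 840.2
  β (10, 3): total = 1276.4
  α (6, 7): total = 1223.4
Minimum is at γ with total 840.2 km.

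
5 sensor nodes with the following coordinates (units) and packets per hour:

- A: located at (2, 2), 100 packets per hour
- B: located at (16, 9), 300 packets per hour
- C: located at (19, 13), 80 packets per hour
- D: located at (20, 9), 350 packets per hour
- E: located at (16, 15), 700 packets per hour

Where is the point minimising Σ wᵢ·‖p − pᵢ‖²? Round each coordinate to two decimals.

The minimiser of Σwᵢ‖p−pᵢ‖² is the weighted centroid p* = (Σwᵢpᵢ)/(Σwᵢ).
Σwᵢ = 1530.
Σwᵢxᵢ = 100·2 + 300·16 + 80·19 + 350·20 + 700·16 = 24720.
Σwᵢyᵢ = 100·2 + 300·9 + 80·13 + 350·9 + 700·15 = 17590.
x* = 24720/1530 = 16.16, y* = 17590/1530 = 11.50.

(16.16, 11.50)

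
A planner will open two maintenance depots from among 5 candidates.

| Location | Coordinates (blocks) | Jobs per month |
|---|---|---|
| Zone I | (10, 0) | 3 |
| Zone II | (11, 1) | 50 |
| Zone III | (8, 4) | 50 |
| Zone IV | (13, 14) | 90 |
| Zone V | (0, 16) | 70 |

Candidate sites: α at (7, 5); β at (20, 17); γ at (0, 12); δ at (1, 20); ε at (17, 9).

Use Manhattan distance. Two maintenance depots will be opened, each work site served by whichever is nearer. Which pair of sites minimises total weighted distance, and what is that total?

{α, γ}, total 2154

Evaluate every pair (each demand assigned to the nearer of the two):
  {α, γ}: total = 2154
  {α, δ}: total = 2224
  {γ, ε}: total = 2538
  {α, ε}: total = 2594
  {δ, ε}: total = 2608
  {α, β}: total = 2684
  {β, γ}: total = 3146
  {γ, δ}: total = 3596
  {β, ε}: total = 3728
  {β, δ}: total = 3731
Best pair: {α, γ} with total 2154.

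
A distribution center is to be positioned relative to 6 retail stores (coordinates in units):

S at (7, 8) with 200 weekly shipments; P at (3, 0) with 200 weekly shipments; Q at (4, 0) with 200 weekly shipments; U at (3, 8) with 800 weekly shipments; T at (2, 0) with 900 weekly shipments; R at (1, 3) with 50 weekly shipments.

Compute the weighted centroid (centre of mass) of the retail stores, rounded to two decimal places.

The minimiser of Σwᵢ‖p−pᵢ‖² is the weighted centroid p* = (Σwᵢpᵢ)/(Σwᵢ).
Σwᵢ = 2350.
Σwᵢxᵢ = 200·7 + 200·3 + 200·4 + 800·3 + 900·2 + 50·1 = 7050.
Σwᵢyᵢ = 200·8 + 200·0 + 200·0 + 800·8 + 900·0 + 50·3 = 8150.
x* = 7050/2350 = 3.00, y* = 8150/2350 = 3.47.

(3.00, 3.47)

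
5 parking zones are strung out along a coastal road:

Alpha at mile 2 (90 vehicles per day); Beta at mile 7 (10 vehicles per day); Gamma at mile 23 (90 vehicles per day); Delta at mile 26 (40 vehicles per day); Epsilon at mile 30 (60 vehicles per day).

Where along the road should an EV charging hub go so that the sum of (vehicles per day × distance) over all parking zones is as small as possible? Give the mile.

For a sum of weighted absolute distances on a line, the optimum is the weighted median (not the mean). Total weight W = 290; half-weight = 145.
Sort by position and accumulate weight:
  mile 2 (Alpha, w=90) → cum 90
  mile 7 (Beta, w=10) → cum 100
  mile 23 (Gamma, w=90) → cum 190  ≥ 145 → median here
  mile 26 (Delta, w=40) → cum 230
  mile 30 (Epsilon, w=60) → cum 290
Optimal location: mile 23.

x = 23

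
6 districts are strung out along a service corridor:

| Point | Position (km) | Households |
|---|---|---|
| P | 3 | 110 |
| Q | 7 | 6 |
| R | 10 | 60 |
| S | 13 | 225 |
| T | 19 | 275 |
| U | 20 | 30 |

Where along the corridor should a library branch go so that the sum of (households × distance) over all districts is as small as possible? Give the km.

x = 13

For a sum of weighted absolute distances on a line, the optimum is the weighted median (not the mean). Total weight W = 706; half-weight = 353.
Sort by position and accumulate weight:
  km 3 (P, w=110) → cum 110
  km 7 (Q, w=6) → cum 116
  km 10 (R, w=60) → cum 176
  km 13 (S, w=225) → cum 401  ≥ 353 → median here
  km 19 (T, w=275) → cum 676
  km 20 (U, w=30) → cum 706
Optimal location: km 13.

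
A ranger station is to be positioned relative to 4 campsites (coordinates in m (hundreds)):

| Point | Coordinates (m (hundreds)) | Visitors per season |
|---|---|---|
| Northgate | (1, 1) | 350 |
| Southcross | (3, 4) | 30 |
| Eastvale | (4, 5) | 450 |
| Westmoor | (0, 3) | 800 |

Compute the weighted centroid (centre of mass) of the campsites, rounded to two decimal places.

The minimiser of Σwᵢ‖p−pᵢ‖² is the weighted centroid p* = (Σwᵢpᵢ)/(Σwᵢ).
Σwᵢ = 1630.
Σwᵢxᵢ = 350·1 + 30·3 + 450·4 + 800·0 = 2240.
Σwᵢyᵢ = 350·1 + 30·4 + 450·5 + 800·3 = 5120.
x* = 2240/1630 = 1.37, y* = 5120/1630 = 3.14.

(1.37, 3.14)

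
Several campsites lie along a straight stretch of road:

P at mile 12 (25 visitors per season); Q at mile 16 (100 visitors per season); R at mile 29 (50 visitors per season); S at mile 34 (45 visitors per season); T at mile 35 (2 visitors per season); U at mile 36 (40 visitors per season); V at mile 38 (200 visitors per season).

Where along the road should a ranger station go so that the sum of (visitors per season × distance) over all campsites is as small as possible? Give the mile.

x = 36

For a sum of weighted absolute distances on a line, the optimum is the weighted median (not the mean). Total weight W = 462; half-weight = 231.
Sort by position and accumulate weight:
  mile 12 (P, w=25) → cum 25
  mile 16 (Q, w=100) → cum 125
  mile 29 (R, w=50) → cum 175
  mile 34 (S, w=45) → cum 220
  mile 35 (T, w=2) → cum 222
  mile 36 (U, w=40) → cum 262  ≥ 231 → median here
  mile 38 (V, w=200) → cum 462
Optimal location: mile 36.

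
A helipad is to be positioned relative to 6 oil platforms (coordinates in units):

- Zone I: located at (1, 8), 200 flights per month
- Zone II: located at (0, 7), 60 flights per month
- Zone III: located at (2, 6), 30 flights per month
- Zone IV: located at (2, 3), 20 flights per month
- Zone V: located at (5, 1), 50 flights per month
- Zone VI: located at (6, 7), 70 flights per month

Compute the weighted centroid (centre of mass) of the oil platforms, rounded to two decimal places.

The minimiser of Σwᵢ‖p−pᵢ‖² is the weighted centroid p* = (Σwᵢpᵢ)/(Σwᵢ).
Σwᵢ = 430.
Σwᵢxᵢ = 200·1 + 60·0 + 30·2 + 20·2 + 50·5 + 70·6 = 970.
Σwᵢyᵢ = 200·8 + 60·7 + 30·6 + 20·3 + 50·1 + 70·7 = 2800.
x* = 970/430 = 2.26, y* = 2800/430 = 6.51.

(2.26, 6.51)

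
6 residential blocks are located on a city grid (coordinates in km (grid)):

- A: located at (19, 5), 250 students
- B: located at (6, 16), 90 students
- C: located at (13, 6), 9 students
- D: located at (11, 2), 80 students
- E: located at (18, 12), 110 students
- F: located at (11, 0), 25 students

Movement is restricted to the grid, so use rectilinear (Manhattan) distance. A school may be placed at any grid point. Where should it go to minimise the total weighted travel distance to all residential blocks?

Manhattan distance separates: Σwᵢ(|x−xᵢ|+|y−yᵢ|) = Σwᵢ|x−xᵢ| + Σwᵢ|y−yᵢ|, so x and y are optimised independently as 1-D weighted medians.
Total weight W = 564; half = 282.
x-coordinate, sorted with cumulative weight:
  x=6 (B, w=90) cum 90
  x=11 (D, w=80) cum 170
  x=11 (F, w=25) cum 195
  x=13 (C, w=9) cum 204
  x=18 (E, w=110) cum 314  ← median
  x=19 (A, w=250) cum 564
⇒ x* = 18
y-coordinate, sorted with cumulative weight:
  y=0 (F, w=25) cum 25
  y=2 (D, w=80) cum 105
  y=5 (A, w=250) cum 355  ← median
  y=6 (C, w=9) cum 364
  y=12 (E, w=110) cum 474
  y=16 (B, w=90) cum 564
⇒ y* = 5

(18, 5)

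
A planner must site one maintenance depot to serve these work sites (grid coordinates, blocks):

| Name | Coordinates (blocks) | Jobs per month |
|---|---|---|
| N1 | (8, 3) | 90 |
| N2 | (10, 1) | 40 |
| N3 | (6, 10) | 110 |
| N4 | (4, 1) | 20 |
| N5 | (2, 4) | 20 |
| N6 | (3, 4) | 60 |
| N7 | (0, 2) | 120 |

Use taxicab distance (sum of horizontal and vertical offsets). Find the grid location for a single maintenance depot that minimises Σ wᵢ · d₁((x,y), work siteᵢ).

Manhattan distance separates: Σwᵢ(|x−xᵢ|+|y−yᵢ|) = Σwᵢ|x−xᵢ| + Σwᵢ|y−yᵢ|, so x and y are optimised independently as 1-D weighted medians.
Total weight W = 460; half = 230.
x-coordinate, sorted with cumulative weight:
  x=0 (N7, w=120) cum 120
  x=2 (N5, w=20) cum 140
  x=3 (N6, w=60) cum 200
  x=4 (N4, w=20) cum 220
  x=6 (N3, w=110) cum 330  ← median
  x=8 (N1, w=90) cum 420
  x=10 (N2, w=40) cum 460
⇒ x* = 6
y-coordinate, sorted with cumulative weight:
  y=1 (N2, w=40) cum 40
  y=1 (N4, w=20) cum 60
  y=2 (N7, w=120) cum 180
  y=3 (N1, w=90) cum 270  ← median
  y=4 (N5, w=20) cum 290
  y=4 (N6, w=60) cum 350
  y=10 (N3, w=110) cum 460
⇒ y* = 3

(6, 3)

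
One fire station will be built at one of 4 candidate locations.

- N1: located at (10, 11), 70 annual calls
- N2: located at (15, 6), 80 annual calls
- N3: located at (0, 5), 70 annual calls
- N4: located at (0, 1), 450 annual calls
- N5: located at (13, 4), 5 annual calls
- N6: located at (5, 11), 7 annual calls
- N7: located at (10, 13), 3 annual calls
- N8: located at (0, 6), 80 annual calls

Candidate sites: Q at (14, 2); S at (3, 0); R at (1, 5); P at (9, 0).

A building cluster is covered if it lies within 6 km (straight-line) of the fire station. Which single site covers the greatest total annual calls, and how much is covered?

R, covering 600

Coverage radius r = 6 km; a point is covered iff (Δx)²+(Δy)² ≤ 6² = 36.
  Q (14, 2): covers {N2, N5} → 85
  S (3, 0): covers {N3, N4} → 520
  R (1, 5): covers {N3, N4, N8} → 600
  P (9, 0): covers {N5} → 5
Maximum coverage at R: 600 annual calls.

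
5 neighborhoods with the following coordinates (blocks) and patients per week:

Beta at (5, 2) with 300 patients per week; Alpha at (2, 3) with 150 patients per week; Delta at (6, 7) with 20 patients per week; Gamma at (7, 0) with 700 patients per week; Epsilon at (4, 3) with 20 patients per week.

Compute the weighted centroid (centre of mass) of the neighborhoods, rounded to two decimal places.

(5.80, 1.05)

The minimiser of Σwᵢ‖p−pᵢ‖² is the weighted centroid p* = (Σwᵢpᵢ)/(Σwᵢ).
Σwᵢ = 1190.
Σwᵢxᵢ = 300·5 + 150·2 + 20·6 + 700·7 + 20·4 = 6900.
Σwᵢyᵢ = 300·2 + 150·3 + 20·7 + 700·0 + 20·3 = 1250.
x* = 6900/1190 = 5.80, y* = 1250/1190 = 1.05.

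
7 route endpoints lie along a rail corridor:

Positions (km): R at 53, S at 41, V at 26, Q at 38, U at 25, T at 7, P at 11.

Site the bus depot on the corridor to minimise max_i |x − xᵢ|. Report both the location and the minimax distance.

The 1-center on a line is the midpoint of the two extreme points: leftmost at 7, rightmost at 53.
Optimal location = (7 + 53)/2 = 30; maximum distance = (53 − 7)/2 = 23.

location 30, max distance 23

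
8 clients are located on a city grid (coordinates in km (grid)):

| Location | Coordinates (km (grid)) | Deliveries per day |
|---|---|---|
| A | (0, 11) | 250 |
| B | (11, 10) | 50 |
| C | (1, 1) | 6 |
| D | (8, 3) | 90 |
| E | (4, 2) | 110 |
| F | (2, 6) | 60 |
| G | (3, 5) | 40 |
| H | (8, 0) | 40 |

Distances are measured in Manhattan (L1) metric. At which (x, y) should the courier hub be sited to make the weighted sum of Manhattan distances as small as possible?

(3, 6)

Manhattan distance separates: Σwᵢ(|x−xᵢ|+|y−yᵢ|) = Σwᵢ|x−xᵢ| + Σwᵢ|y−yᵢ|, so x and y are optimised independently as 1-D weighted medians.
Total weight W = 646; half = 323.
x-coordinate, sorted with cumulative weight:
  x=0 (A, w=250) cum 250
  x=1 (C, w=6) cum 256
  x=2 (F, w=60) cum 316
  x=3 (G, w=40) cum 356  ← median
  x=4 (E, w=110) cum 466
  x=8 (D, w=90) cum 556
  x=8 (H, w=40) cum 596
  x=11 (B, w=50) cum 646
⇒ x* = 3
y-coordinate, sorted with cumulative weight:
  y=0 (H, w=40) cum 40
  y=1 (C, w=6) cum 46
  y=2 (E, w=110) cum 156
  y=3 (D, w=90) cum 246
  y=5 (G, w=40) cum 286
  y=6 (F, w=60) cum 346  ← median
  y=10 (B, w=50) cum 396
  y=11 (A, w=250) cum 646
⇒ y* = 6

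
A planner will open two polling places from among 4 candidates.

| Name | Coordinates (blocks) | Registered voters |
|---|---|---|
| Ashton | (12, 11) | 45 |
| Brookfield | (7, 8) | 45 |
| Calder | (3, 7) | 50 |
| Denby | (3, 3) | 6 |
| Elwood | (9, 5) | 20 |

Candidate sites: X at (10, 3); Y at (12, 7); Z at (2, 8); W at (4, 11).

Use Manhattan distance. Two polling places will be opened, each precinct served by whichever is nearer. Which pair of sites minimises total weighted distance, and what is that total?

Evaluate every pair (each demand assigned to the nearer of the two):
  {Y, Z}: total = 641
  {Y, W}: total = 854
  {X, Z}: total = 871
  {Z, W}: total = 921
  {X, W}: total = 982
  {X, Y}: total = 1002
Best pair: {Y, Z} with total 641.

{Y, Z}, total 641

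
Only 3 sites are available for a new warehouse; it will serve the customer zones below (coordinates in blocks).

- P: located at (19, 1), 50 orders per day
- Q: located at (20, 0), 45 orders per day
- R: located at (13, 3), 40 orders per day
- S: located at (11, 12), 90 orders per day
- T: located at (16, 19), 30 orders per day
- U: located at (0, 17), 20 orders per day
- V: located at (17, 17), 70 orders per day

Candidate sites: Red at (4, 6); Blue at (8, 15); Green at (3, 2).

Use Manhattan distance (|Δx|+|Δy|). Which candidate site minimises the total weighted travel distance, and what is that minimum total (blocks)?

Total weighted distance at each candidate:
  Red (4, 6): total = 6370
  Blue (8, 15): total = 5015
  Green (3, 2): total = 7055
Minimum is at Blue with total 5015 blocks.

Blue, total 5015 blocks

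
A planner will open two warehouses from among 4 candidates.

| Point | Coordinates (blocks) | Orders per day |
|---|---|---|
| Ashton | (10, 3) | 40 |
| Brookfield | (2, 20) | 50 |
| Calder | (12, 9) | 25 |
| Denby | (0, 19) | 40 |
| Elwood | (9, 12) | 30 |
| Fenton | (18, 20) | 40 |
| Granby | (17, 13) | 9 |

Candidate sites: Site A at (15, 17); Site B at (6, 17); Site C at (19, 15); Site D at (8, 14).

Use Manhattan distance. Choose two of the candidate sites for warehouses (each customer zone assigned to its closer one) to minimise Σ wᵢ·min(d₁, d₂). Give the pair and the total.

{Site B, Site D}, total 2195

Evaluate every pair (each demand assigned to the nearer of the two):
  {Site B, Site D}: total = 2195
  {Site A, Site B}: total = 2199
  {Site B, Site C}: total = 2231
  {Site C, Site D}: total = 2231
  {Site A, Site D}: total = 2249
  {Site A, Site C}: total = 3121
Best pair: {Site B, Site D} with total 2195.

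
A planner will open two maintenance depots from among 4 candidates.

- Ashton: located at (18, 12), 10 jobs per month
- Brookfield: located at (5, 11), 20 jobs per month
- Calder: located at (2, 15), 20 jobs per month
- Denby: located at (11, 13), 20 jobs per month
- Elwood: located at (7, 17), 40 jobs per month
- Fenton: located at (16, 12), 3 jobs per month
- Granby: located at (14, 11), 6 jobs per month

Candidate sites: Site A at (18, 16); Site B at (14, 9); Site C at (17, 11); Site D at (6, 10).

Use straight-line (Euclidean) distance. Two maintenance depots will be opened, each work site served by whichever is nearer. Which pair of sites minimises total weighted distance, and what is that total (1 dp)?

Evaluate every pair (each demand assigned to the nearer of the two):
  {Site C, Site D}: total = 592.2
  {Site B, Site D}: total = 612.0
  {Site A, Site D}: total = 647.6
  {Site B, Site C}: total = 1008.3
  {Site A, Site B}: total = 1040.7
  {Site A, Site C}: total = 1155.2
Best pair: {Site C, Site D} with total 592.2.

{Site C, Site D}, total 592.2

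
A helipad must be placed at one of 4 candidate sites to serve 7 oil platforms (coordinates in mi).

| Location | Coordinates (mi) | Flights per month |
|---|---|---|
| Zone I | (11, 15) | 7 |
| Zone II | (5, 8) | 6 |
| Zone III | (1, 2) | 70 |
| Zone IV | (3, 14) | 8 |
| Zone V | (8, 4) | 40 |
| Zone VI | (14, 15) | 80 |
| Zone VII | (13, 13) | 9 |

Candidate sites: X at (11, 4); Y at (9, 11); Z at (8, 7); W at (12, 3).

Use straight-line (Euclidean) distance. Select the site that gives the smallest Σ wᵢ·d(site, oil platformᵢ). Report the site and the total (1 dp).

Z, total 1740.1 mi

Total weighted distance at each candidate:
  X (11, 4): total = 2051.7
  Y (9, 11): total = 1793.2
  Z (8, 7): total = 1740.1
  W (12, 3): total = 2251.4
Minimum is at Z with total 1740.1 mi.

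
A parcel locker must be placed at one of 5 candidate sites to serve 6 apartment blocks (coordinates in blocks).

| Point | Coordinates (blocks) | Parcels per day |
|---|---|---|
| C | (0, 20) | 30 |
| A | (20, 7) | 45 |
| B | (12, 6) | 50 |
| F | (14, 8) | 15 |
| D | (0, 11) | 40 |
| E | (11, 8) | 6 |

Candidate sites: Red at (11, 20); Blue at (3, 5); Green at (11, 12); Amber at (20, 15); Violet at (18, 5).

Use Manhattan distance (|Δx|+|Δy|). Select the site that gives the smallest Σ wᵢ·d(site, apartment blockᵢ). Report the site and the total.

Green, total 2159 blocks

Total weighted distance at each candidate:
  Red (11, 20): total = 3167
  Blue (3, 5): total = 2531
  Green (11, 12): total = 2159
  Amber (20, 15): total = 3211
  Violet (18, 5): total = 2645
Minimum is at Green with total 2159 blocks.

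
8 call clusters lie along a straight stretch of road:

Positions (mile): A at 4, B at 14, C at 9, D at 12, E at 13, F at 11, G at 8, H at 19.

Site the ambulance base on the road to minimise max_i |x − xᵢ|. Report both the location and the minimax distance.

location 11.5, max distance 7.5

The 1-center on a line is the midpoint of the two extreme points: leftmost at 4, rightmost at 19.
Optimal location = (4 + 19)/2 = 11.5; maximum distance = (19 − 4)/2 = 7.5.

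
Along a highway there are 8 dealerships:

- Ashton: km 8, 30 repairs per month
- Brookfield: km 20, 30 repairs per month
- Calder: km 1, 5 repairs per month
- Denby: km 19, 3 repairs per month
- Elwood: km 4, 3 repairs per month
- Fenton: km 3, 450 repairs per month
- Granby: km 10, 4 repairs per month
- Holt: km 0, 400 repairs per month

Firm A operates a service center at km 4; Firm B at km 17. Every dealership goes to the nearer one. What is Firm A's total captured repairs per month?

The indifferent point is the midpoint (4+17)/2 = 10.5; dealerships left of it (closer to Firm A at 4) go to Firm A, those right go to Firm B.
  Holt at 0 (w=400) → Firm A
  Calder at 1 (w=5) → Firm A
  Fenton at 3 (w=450) → Firm A
  Elwood at 4 (w=3) → Firm A
  Ashton at 8 (w=30) → Firm A
  Granby at 10 (w=4) → Firm A
  Denby at 19 (w=3) → Firm B
  Brookfield at 20 (w=30) → Firm B
Firm A captures 892; Firm B captures 33.

892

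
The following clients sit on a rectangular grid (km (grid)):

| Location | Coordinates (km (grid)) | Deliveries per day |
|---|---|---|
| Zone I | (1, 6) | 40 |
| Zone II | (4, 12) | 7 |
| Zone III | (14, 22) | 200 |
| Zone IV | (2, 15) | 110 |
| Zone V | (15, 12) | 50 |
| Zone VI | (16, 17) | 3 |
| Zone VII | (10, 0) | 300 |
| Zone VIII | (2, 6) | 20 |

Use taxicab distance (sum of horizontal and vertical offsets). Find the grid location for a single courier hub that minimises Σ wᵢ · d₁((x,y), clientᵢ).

(10, 12)

Manhattan distance separates: Σwᵢ(|x−xᵢ|+|y−yᵢ|) = Σwᵢ|x−xᵢ| + Σwᵢ|y−yᵢ|, so x and y are optimised independently as 1-D weighted medians.
Total weight W = 730; half = 365.
x-coordinate, sorted with cumulative weight:
  x=1 (Zone I, w=40) cum 40
  x=2 (Zone IV, w=110) cum 150
  x=2 (Zone VIII, w=20) cum 170
  x=4 (Zone II, w=7) cum 177
  x=10 (Zone VII, w=300) cum 477  ← median
  x=14 (Zone III, w=200) cum 677
  x=15 (Zone V, w=50) cum 727
  x=16 (Zone VI, w=3) cum 730
⇒ x* = 10
y-coordinate, sorted with cumulative weight:
  y=0 (Zone VII, w=300) cum 300
  y=6 (Zone I, w=40) cum 340
  y=6 (Zone VIII, w=20) cum 360
  y=12 (Zone II, w=7) cum 367  ← median
  y=12 (Zone V, w=50) cum 417
  y=15 (Zone IV, w=110) cum 527
  y=17 (Zone VI, w=3) cum 530
  y=22 (Zone III, w=200) cum 730
⇒ y* = 12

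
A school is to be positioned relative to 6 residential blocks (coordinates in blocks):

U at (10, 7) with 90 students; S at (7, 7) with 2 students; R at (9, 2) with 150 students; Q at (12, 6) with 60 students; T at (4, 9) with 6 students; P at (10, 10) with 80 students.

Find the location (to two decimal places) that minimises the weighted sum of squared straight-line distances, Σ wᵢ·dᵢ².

(9.81, 5.56)

The minimiser of Σwᵢ‖p−pᵢ‖² is the weighted centroid p* = (Σwᵢpᵢ)/(Σwᵢ).
Σwᵢ = 388.
Σwᵢxᵢ = 90·10 + 2·7 + 150·9 + 60·12 + 6·4 + 80·10 = 3808.
Σwᵢyᵢ = 90·7 + 2·7 + 150·2 + 60·6 + 6·9 + 80·10 = 2158.
x* = 3808/388 = 9.81, y* = 2158/388 = 5.56.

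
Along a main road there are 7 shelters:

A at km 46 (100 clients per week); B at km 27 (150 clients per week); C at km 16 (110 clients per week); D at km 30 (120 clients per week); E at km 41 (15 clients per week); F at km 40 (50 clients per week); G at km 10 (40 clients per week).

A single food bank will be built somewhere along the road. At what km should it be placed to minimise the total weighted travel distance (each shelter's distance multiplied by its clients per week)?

For a sum of weighted absolute distances on a line, the optimum is the weighted median (not the mean). Total weight W = 585; half-weight = 292.5.
Sort by position and accumulate weight:
  km 10 (G, w=40) → cum 40
  km 16 (C, w=110) → cum 150
  km 27 (B, w=150) → cum 300  ≥ 292.5 → median here
  km 30 (D, w=120) → cum 420
  km 40 (F, w=50) → cum 470
  km 41 (E, w=15) → cum 485
  km 46 (A, w=100) → cum 585
Optimal location: km 27.

x = 27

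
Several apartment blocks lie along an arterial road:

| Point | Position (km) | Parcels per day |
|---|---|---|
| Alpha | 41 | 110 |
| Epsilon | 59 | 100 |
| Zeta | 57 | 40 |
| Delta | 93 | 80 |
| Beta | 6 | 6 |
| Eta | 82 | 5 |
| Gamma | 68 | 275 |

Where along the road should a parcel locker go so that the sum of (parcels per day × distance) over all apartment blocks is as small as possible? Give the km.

For a sum of weighted absolute distances on a line, the optimum is the weighted median (not the mean). Total weight W = 616; half-weight = 308.
Sort by position and accumulate weight:
  km 6 (Beta, w=6) → cum 6
  km 41 (Alpha, w=110) → cum 116
  km 57 (Zeta, w=40) → cum 156
  km 59 (Epsilon, w=100) → cum 256
  km 68 (Gamma, w=275) → cum 531  ≥ 308 → median here
  km 82 (Eta, w=5) → cum 536
  km 93 (Delta, w=80) → cum 616
Optimal location: km 68.

x = 68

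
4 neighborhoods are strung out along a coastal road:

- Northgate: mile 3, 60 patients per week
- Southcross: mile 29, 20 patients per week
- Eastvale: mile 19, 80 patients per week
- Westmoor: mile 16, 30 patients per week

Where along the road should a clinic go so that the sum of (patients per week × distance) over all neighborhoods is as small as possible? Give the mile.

x = 19

For a sum of weighted absolute distances on a line, the optimum is the weighted median (not the mean). Total weight W = 190; half-weight = 95.
Sort by position and accumulate weight:
  mile 3 (Northgate, w=60) → cum 60
  mile 16 (Westmoor, w=30) → cum 90
  mile 19 (Eastvale, w=80) → cum 170  ≥ 95 → median here
  mile 29 (Southcross, w=20) → cum 190
Optimal location: mile 19.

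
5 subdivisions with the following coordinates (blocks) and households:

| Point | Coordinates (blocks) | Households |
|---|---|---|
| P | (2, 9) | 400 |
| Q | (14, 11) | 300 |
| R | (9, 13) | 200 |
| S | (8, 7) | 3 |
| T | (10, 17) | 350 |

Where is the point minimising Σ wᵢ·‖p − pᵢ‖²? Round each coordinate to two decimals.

The minimiser of Σwᵢ‖p−pᵢ‖² is the weighted centroid p* = (Σwᵢpᵢ)/(Σwᵢ).
Σwᵢ = 1253.
Σwᵢxᵢ = 400·2 + 300·14 + 200·9 + 3·8 + 350·10 = 10324.
Σwᵢyᵢ = 400·9 + 300·11 + 200·13 + 3·7 + 350·17 = 15471.
x* = 10324/1253 = 8.24, y* = 15471/1253 = 12.35.

(8.24, 12.35)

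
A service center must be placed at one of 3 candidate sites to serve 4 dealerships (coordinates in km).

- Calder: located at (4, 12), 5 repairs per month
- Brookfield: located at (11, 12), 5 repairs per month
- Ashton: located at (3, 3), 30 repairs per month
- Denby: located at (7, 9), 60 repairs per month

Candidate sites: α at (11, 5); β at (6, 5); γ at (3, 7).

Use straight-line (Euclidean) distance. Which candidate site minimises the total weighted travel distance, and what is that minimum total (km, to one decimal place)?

Total weighted distance at each candidate:
  α (11, 5): total = 671.3
  β (6, 5): total = 435.0
  γ (3, 7): total = 461.0
Minimum is at β with total 435.0 km.

β, total 435.0 km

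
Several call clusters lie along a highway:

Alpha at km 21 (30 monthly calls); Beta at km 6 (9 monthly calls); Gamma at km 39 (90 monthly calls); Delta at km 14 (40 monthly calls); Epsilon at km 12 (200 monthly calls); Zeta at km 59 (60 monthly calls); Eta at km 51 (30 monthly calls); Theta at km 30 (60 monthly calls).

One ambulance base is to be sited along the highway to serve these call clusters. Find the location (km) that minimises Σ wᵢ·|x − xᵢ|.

For a sum of weighted absolute distances on a line, the optimum is the weighted median (not the mean). Total weight W = 519; half-weight = 259.5.
Sort by position and accumulate weight:
  km 6 (Beta, w=9) → cum 9
  km 12 (Epsilon, w=200) → cum 209
  km 14 (Delta, w=40) → cum 249
  km 21 (Alpha, w=30) → cum 279  ≥ 259.5 → median here
  km 30 (Theta, w=60) → cum 339
  km 39 (Gamma, w=90) → cum 429
  km 51 (Eta, w=30) → cum 459
  km 59 (Zeta, w=60) → cum 519
Optimal location: km 21.

x = 21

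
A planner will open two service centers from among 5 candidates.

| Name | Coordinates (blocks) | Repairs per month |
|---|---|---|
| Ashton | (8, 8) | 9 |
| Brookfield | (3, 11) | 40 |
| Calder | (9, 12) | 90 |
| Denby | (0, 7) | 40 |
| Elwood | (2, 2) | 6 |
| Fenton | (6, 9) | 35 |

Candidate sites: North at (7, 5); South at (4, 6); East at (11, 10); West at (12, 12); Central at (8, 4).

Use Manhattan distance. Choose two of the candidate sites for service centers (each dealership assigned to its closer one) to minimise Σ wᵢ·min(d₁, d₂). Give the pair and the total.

{South, West}, total 975

Evaluate every pair (each demand assigned to the nearer of the two):
  {South, West}: total = 975
  {South, East}: total = 1056
  {North, West}: total = 1289
  {North, East}: total = 1339
  {West, Central}: total = 1439
  {East, Central}: total = 1454
  {North, South}: total = 1497
  {South, Central}: total = 1497
  {East, West}: total = 1547
  {North, Central}: total = 1829
Best pair: {South, West} with total 975.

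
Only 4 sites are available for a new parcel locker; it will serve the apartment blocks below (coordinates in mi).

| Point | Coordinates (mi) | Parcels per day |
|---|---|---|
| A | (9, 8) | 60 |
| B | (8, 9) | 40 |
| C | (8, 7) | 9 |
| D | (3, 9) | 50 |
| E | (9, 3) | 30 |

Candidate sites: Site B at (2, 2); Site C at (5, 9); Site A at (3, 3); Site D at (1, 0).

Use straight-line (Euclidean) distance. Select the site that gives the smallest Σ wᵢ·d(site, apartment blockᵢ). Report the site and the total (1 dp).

Total weighted distance at each candidate:
  Site B (2, 2): total = 1557.9
  Site C (5, 9): total = 716.2
  Site A (3, 3): total = 1318.7
  Site D (1, 0): total = 1941.3
Minimum is at Site C with total 716.2 mi.

Site C, total 716.2 mi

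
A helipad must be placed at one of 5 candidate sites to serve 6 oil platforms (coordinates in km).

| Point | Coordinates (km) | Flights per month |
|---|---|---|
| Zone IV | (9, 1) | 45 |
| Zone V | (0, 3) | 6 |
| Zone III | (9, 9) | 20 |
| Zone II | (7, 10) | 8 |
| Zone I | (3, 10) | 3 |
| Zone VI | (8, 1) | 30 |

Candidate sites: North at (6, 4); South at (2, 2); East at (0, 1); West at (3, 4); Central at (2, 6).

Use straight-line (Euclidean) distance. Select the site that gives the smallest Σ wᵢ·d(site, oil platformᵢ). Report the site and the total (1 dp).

Total weighted distance at each candidate:
  North (6, 4): total = 521.0
  South (2, 2): total = 811.7
  East (0, 1): total = 1017.5
  West (3, 4): total = 727.7
  Central (2, 6): total = 859.0
Minimum is at North with total 521.0 km.

North, total 521.0 km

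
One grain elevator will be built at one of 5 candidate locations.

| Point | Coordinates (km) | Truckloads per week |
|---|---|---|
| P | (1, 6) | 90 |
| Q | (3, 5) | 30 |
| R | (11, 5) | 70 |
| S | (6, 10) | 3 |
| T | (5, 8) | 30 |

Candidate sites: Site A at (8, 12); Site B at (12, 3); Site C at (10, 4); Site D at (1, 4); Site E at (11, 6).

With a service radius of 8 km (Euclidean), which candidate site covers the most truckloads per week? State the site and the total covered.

Site D, covering 153

Coverage radius r = 8 km; a point is covered iff (Δx)²+(Δy)² ≤ 8² = 64.
  Site A (8, 12): covers {R, S, T} → 103
  Site B (12, 3): covers {R} → 70
  Site C (10, 4): covers {Q, R, S, T} → 133
  Site D (1, 4): covers {P, Q, S, T} → 153
  Site E (11, 6): covers {R, S, T} → 103
Maximum coverage at Site D: 153 truckloads per week.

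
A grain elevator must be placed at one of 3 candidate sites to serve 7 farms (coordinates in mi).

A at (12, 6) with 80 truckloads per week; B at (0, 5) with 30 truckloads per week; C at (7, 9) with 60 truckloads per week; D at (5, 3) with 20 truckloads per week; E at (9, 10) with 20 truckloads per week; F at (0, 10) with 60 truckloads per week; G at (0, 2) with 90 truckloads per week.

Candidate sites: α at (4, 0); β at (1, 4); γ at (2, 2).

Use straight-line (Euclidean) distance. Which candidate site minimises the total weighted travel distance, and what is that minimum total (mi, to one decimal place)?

β, total 2254.1 mi

Total weighted distance at each candidate:
  α (4, 0): total = 2896.9
  β (1, 4): total = 2254.1
  γ (2, 2): total = 2436.6
Minimum is at β with total 2254.1 mi.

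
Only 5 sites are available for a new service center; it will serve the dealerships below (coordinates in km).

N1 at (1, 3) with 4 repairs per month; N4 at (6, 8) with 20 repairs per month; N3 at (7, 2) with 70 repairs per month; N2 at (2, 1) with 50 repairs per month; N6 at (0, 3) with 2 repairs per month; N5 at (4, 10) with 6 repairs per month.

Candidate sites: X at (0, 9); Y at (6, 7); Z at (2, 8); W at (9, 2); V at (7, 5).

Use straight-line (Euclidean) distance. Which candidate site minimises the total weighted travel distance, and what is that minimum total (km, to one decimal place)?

V, total 668.2 km

Total weighted distance at each candidate:
  X (0, 9): total = 1288.0
  Y (6, 7): total = 799.2
  Z (2, 8): total = 1024.9
  W (9, 2): total = 734.7
  V (7, 5): total = 668.2
Minimum is at V with total 668.2 km.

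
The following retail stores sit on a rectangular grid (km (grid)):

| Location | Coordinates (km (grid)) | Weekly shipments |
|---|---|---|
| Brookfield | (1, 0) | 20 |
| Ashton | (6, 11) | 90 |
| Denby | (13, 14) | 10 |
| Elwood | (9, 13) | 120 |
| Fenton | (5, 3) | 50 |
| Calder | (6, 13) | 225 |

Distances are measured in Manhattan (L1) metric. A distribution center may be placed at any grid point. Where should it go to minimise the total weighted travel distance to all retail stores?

Manhattan distance separates: Σwᵢ(|x−xᵢ|+|y−yᵢ|) = Σwᵢ|x−xᵢ| + Σwᵢ|y−yᵢ|, so x and y are optimised independently as 1-D weighted medians.
Total weight W = 515; half = 257.5.
x-coordinate, sorted with cumulative weight:
  x=1 (Brookfield, w=20) cum 20
  x=5 (Fenton, w=50) cum 70
  x=6 (Ashton, w=90) cum 160
  x=6 (Calder, w=225) cum 385  ← median
  x=9 (Elwood, w=120) cum 505
  x=13 (Denby, w=10) cum 515
⇒ x* = 6
y-coordinate, sorted with cumulative weight:
  y=0 (Brookfield, w=20) cum 20
  y=3 (Fenton, w=50) cum 70
  y=11 (Ashton, w=90) cum 160
  y=13 (Elwood, w=120) cum 280  ← median
  y=13 (Calder, w=225) cum 505
  y=14 (Denby, w=10) cum 515
⇒ y* = 13

(6, 13)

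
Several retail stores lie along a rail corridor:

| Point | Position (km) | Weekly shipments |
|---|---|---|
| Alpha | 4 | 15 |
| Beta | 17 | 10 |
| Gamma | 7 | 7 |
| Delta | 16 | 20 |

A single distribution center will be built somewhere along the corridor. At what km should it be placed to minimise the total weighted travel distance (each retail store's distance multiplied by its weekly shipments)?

x = 16

For a sum of weighted absolute distances on a line, the optimum is the weighted median (not the mean). Total weight W = 52; half-weight = 26.
Sort by position and accumulate weight:
  km 4 (Alpha, w=15) → cum 15
  km 7 (Gamma, w=7) → cum 22
  km 16 (Delta, w=20) → cum 42  ≥ 26 → median here
  km 17 (Beta, w=10) → cum 52
Optimal location: km 16.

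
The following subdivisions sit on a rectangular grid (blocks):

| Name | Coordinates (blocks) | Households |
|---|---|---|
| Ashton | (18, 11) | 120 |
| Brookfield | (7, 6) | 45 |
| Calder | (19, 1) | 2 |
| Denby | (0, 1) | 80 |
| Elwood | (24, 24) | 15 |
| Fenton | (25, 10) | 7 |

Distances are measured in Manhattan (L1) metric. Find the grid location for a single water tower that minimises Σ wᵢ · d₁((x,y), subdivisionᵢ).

Manhattan distance separates: Σwᵢ(|x−xᵢ|+|y−yᵢ|) = Σwᵢ|x−xᵢ| + Σwᵢ|y−yᵢ|, so x and y are optimised independently as 1-D weighted medians.
Total weight W = 269; half = 134.5.
x-coordinate, sorted with cumulative weight:
  x=0 (Denby, w=80) cum 80
  x=7 (Brookfield, w=45) cum 125
  x=18 (Ashton, w=120) cum 245  ← median
  x=19 (Calder, w=2) cum 247
  x=24 (Elwood, w=15) cum 262
  x=25 (Fenton, w=7) cum 269
⇒ x* = 18
y-coordinate, sorted with cumulative weight:
  y=1 (Calder, w=2) cum 2
  y=1 (Denby, w=80) cum 82
  y=6 (Brookfield, w=45) cum 127
  y=10 (Fenton, w=7) cum 134
  y=11 (Ashton, w=120) cum 254  ← median
  y=24 (Elwood, w=15) cum 269
⇒ y* = 11

(18, 11)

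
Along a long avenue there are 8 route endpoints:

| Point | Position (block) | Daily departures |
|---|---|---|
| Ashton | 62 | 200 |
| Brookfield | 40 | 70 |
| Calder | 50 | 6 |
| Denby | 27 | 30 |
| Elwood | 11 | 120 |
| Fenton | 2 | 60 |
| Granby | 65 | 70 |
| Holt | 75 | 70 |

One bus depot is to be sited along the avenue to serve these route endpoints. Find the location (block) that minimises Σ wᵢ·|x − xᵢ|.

x = 62

For a sum of weighted absolute distances on a line, the optimum is the weighted median (not the mean). Total weight W = 626; half-weight = 313.
Sort by position and accumulate weight:
  block 2 (Fenton, w=60) → cum 60
  block 11 (Elwood, w=120) → cum 180
  block 27 (Denby, w=30) → cum 210
  block 40 (Brookfield, w=70) → cum 280
  block 50 (Calder, w=6) → cum 286
  block 62 (Ashton, w=200) → cum 486  ≥ 313 → median here
  block 65 (Granby, w=70) → cum 556
  block 75 (Holt, w=70) → cum 626
Optimal location: block 62.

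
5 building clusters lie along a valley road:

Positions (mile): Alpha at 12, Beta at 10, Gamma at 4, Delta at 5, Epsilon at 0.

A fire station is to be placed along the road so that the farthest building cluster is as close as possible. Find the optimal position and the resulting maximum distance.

The 1-center on a line is the midpoint of the two extreme points: leftmost at 0, rightmost at 12.
Optimal location = (0 + 12)/2 = 6; maximum distance = (12 − 0)/2 = 6.

location 6, max distance 6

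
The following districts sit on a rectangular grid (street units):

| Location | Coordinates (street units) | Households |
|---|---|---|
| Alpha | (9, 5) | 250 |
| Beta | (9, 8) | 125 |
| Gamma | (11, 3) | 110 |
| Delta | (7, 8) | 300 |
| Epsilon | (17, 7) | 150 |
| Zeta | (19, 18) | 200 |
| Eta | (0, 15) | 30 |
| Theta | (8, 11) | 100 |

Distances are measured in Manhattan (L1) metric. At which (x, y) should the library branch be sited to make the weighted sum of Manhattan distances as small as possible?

(9, 8)

Manhattan distance separates: Σwᵢ(|x−xᵢ|+|y−yᵢ|) = Σwᵢ|x−xᵢ| + Σwᵢ|y−yᵢ|, so x and y are optimised independently as 1-D weighted medians.
Total weight W = 1265; half = 632.5.
x-coordinate, sorted with cumulative weight:
  x=0 (Eta, w=30) cum 30
  x=7 (Delta, w=300) cum 330
  x=8 (Theta, w=100) cum 430
  x=9 (Alpha, w=250) cum 680  ← median
  x=9 (Beta, w=125) cum 805
  x=11 (Gamma, w=110) cum 915
  x=17 (Epsilon, w=150) cum 1065
  x=19 (Zeta, w=200) cum 1265
⇒ x* = 9
y-coordinate, sorted with cumulative weight:
  y=3 (Gamma, w=110) cum 110
  y=5 (Alpha, w=250) cum 360
  y=7 (Epsilon, w=150) cum 510
  y=8 (Beta, w=125) cum 635  ← median
  y=8 (Delta, w=300) cum 935
  y=11 (Theta, w=100) cum 1035
  y=15 (Eta, w=30) cum 1065
  y=18 (Zeta, w=200) cum 1265
⇒ y* = 8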